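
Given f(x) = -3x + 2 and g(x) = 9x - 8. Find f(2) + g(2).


f(2) = -4
g(2) = 10
Sum = 6

6


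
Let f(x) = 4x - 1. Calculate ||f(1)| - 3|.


f(1) = 3
|3| = 3
|3 - 3| = 0

0


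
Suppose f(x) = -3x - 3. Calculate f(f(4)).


f(4) = -15
f(-15) = 42

42


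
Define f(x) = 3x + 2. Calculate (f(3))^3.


1331


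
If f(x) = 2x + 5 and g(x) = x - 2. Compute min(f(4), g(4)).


f(4) = 13
g(4) = 2
min = 2

2


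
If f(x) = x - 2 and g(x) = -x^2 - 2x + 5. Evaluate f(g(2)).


g(2) = -3
f(-3) = -5

-5


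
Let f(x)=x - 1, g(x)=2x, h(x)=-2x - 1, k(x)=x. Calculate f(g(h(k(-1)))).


k(-1) = -1
h(-1) = 1
g(1) = 2
f(2) = 1

1


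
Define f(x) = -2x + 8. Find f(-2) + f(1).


18


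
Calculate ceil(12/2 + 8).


12/2 = 6
6 + 8 = 14
ceil(14) = 14

14


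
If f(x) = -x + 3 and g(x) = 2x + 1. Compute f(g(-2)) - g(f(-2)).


f(g(-2)) = 6
g(f(-2)) = 11
Difference = -5

-5


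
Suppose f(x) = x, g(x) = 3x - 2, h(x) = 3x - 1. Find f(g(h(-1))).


h(-1) = -4
g(-4) = -14
f(-14) = -14

-14


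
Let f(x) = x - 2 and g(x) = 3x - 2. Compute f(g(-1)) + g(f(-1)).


f(g(-1)) = -7
g(f(-1)) = -11
Sum = -18

-18


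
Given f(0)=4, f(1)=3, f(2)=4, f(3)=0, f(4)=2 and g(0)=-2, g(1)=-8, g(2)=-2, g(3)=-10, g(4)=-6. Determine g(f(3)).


f(3) = 0
g(0) = -2

-2


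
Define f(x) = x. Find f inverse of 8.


Solve x = 8
x = (8) / 1 = 8

8


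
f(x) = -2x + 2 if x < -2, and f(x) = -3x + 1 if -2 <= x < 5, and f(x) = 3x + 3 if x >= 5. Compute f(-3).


8


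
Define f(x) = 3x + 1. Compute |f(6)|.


f(6) = 19
|19| = 19

19


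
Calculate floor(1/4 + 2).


1/4 = 0.25
0.25 + 2 = 2.25
floor(2.25) = 2

2


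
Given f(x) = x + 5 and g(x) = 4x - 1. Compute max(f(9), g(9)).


f(9) = 14
g(9) = 35
max = 35

35


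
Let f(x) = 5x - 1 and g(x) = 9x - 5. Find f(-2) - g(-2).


12


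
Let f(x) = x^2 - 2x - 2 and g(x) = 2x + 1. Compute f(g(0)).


g(0) = 1
f(1) = 1*(1)^2 - 2*(1) - 2 = -3

-3


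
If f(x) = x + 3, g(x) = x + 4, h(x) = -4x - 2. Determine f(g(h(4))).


-11


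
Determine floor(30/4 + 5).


30/4 = 7.5
7.5 + 5 = 12.5
floor(12.5) = 12

12


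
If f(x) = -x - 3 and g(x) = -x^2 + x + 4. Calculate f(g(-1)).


g(-1) = 2
f(2) = -5

-5


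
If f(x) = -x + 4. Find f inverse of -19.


23


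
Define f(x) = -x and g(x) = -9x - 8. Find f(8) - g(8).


f(8) = -8
g(8) = -80
Difference = 72

72


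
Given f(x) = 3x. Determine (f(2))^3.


216


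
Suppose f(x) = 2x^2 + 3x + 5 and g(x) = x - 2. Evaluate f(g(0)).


g(0) = -2
f(-2) = 2*(-2)^2 + 3*(-2) + 5 = 7

7


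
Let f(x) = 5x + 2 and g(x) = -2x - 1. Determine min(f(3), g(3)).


f(3) = 17
g(3) = -7
min = -7

-7


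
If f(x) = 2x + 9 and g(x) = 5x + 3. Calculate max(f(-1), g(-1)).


f(-1) = 7
g(-1) = -2
max = 7

7


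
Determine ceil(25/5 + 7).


12


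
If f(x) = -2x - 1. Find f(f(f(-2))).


f(-2) = 3
f(3) = -7
f(-7) = 13

13


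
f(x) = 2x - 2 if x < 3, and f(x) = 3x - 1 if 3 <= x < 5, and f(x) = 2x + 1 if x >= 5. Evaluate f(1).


1 satisfies x < 3
f(1) = 0

0


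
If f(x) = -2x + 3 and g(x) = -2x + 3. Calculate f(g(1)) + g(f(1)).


f(g(1)) = 1
g(f(1)) = 1
Sum = 2

2


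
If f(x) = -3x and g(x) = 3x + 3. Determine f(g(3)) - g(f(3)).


f(g(3)) = -36
g(f(3)) = -24
Difference = -12

-12


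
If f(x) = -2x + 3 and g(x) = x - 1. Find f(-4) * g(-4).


f(-4) = 11
g(-4) = -5
Product = -55

-55


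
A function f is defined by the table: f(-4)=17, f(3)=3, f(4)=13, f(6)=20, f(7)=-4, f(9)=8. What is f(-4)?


17


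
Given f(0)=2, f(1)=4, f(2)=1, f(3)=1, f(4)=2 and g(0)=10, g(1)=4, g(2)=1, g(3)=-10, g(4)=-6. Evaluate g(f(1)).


f(1) = 4
g(4) = -6

-6


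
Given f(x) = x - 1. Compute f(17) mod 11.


f(17) = 16
16 mod 11 = 5

5


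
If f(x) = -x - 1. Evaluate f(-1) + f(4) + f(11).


-17


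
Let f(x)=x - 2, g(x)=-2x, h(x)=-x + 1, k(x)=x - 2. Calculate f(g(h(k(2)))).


k(2) = 0
h(0) = 1
g(1) = -2
f(-2) = -4

-4


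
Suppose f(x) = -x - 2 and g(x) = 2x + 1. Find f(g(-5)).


g(-5) = -9
f(-9) = 7

7


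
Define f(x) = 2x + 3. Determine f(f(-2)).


f(-2) = -1
f(-1) = 1

1


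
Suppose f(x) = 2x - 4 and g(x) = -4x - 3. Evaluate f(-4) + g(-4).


f(-4) = -12
g(-4) = 13
Sum = 1

1


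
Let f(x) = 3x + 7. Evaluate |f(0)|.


7


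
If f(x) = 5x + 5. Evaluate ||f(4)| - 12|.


f(4) = 25
|25| = 25
|25 - 12| = 13

13


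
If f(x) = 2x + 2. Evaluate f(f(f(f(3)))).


f(3) = 8
f(8) = 18
f(18) = 38
f(38) = 78

78


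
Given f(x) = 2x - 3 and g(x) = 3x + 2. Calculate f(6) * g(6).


f(6) = 9
g(6) = 20
Product = 180

180


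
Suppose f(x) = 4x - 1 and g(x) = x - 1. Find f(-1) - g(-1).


f(-1) = -5
g(-1) = -2
Difference = -3

-3


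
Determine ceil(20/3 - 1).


6


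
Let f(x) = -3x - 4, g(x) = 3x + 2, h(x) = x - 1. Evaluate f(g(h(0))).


h(0) = -1
g(-1) = -1
f(-1) = -1

-1


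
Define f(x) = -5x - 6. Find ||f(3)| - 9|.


f(3) = -21
|-21| = 21
|21 - 9| = 12

12


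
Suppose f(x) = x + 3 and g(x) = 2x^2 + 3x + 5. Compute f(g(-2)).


g(-2) = 7
f(7) = 10

10


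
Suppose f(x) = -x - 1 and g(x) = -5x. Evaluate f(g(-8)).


g(-8) = 40
f(40) = -41

-41


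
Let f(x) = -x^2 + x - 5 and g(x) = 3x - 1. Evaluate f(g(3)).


g(3) = 8
f(8) = (-1)*(8)^2 + 1*(8) - 5 = -61

-61


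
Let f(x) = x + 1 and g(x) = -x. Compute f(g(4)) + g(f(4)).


f(g(4)) = -3
g(f(4)) = -5
Sum = -8

-8


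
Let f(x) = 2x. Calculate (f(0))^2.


f(0) = 0
(0)^2 = 0

0


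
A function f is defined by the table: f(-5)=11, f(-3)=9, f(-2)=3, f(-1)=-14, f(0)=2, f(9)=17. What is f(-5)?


Reading from the table at x = -5

11


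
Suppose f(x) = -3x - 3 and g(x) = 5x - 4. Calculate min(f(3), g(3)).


-12


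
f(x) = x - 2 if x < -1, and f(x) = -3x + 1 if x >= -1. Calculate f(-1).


-1 satisfies x >= -1
f(-1) = 4

4


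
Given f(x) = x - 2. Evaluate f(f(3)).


f(3) = 1
f(1) = -1

-1


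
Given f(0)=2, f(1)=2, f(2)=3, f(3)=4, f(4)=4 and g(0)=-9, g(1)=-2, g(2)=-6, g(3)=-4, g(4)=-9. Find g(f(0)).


f(0) = 2
g(2) = -6

-6


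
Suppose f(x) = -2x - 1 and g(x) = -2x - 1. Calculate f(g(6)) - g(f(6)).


f(g(6)) = 25
g(f(6)) = 25
Difference = 0

0


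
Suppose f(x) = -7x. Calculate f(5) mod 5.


f(5) = -35
-35 mod 5 = 0

0


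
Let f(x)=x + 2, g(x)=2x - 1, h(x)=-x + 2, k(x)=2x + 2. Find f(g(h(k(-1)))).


k(-1) = 0
h(0) = 2
g(2) = 3
f(3) = 5

5


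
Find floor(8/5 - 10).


8/5 = 1.6
1.6 - 10 = -8.4
floor(-8.4) = -9

-9


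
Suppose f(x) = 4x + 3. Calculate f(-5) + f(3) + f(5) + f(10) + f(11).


111


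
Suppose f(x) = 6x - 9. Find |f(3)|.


f(3) = 9
|9| = 9

9


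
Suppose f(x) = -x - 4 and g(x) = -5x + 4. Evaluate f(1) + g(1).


f(1) = -5
g(1) = -1
Sum = -6

-6


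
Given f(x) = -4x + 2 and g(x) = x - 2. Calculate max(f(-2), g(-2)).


f(-2) = 10
g(-2) = -4
max = 10

10


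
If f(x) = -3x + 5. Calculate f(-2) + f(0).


f(-2) = 11
f(0) = 5
Sum = 16

16


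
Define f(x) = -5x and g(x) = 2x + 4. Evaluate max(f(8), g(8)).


f(8) = -40
g(8) = 20
max = 20

20


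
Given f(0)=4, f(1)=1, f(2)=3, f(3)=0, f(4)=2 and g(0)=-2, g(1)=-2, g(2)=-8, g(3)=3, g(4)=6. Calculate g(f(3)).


f(3) = 0
g(0) = -2

-2


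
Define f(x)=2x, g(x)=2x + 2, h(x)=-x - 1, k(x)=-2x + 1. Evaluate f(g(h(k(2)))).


12


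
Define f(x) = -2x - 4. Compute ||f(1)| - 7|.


1


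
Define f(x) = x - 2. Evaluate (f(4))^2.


f(4) = 2
(2)^2 = 4

4


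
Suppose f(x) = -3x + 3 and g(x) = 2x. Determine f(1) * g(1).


f(1) = 0
g(1) = 2
Product = 0

0


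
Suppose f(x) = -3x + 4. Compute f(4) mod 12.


f(4) = -8
-8 mod 12 = 4

4


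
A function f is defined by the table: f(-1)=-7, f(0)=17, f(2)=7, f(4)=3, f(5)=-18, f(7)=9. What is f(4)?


Reading from the table at x = 4

3


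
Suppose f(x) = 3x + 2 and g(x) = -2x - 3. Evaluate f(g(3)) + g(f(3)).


f(g(3)) = -25
g(f(3)) = -25
Sum = -50

-50


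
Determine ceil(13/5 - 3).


0


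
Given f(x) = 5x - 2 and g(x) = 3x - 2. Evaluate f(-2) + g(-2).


f(-2) = -12
g(-2) = -8
Sum = -20

-20


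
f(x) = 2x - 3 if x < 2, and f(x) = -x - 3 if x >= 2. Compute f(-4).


-4 satisfies x < 2
f(-4) = -11

-11


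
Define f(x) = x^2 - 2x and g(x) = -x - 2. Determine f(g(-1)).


g(-1) = -1
f(-1) = 1*(-1)^2 - 2*(-1) = 3

3


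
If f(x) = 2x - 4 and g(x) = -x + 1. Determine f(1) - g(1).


f(1) = -2
g(1) = 0
Difference = -2

-2


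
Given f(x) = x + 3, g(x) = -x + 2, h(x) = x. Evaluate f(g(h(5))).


0


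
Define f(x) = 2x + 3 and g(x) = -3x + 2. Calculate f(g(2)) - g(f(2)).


f(g(2)) = -5
g(f(2)) = -19
Difference = 14

14


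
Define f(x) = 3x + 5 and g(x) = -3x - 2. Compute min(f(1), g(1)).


f(1) = 8
g(1) = -5
min = -5

-5


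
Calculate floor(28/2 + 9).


23


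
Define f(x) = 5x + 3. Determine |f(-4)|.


f(-4) = -17
|-17| = 17

17


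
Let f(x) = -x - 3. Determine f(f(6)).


6


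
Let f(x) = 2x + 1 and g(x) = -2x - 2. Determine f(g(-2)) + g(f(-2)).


f(g(-2)) = 5
g(f(-2)) = 4
Sum = 9

9


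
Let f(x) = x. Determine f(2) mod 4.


2


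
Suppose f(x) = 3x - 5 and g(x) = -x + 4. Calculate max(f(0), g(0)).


f(0) = -5
g(0) = 4
max = 4

4


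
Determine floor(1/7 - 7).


-7


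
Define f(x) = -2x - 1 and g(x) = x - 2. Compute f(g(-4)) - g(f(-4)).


f(g(-4)) = 11
g(f(-4)) = 5
Difference = 6

6


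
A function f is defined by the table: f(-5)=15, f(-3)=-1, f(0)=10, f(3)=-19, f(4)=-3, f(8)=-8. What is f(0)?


Reading from the table at x = 0

10


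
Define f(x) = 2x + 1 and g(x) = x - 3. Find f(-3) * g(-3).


f(-3) = -5
g(-3) = -6
Product = 30

30


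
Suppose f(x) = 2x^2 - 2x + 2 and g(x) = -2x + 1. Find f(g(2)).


26


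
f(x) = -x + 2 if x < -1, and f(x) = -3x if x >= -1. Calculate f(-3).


-3 satisfies x < -1
f(-3) = 5

5


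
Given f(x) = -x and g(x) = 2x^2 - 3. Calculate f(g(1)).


1


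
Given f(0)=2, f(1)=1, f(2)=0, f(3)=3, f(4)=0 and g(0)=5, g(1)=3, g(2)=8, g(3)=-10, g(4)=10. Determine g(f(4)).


5


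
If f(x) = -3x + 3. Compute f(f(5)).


f(5) = -12
f(-12) = 39

39


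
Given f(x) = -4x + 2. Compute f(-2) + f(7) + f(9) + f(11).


f(-2) = 10
f(7) = -26
f(9) = -34
f(11) = -42
Sum = -92

-92


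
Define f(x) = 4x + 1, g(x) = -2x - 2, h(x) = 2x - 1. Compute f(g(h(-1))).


h(-1) = -3
g(-3) = 4
f(4) = 17

17


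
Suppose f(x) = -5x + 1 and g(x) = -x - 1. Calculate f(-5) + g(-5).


30


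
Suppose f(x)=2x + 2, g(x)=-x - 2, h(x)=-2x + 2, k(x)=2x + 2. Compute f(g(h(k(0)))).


k(0) = 2
h(2) = -2
g(-2) = 0
f(0) = 2

2


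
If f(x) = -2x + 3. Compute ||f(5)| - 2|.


f(5) = -7
|-7| = 7
|7 - 2| = 5

5


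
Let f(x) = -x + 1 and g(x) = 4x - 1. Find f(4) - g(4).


f(4) = -3
g(4) = 15
Difference = -18

-18


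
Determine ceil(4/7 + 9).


10


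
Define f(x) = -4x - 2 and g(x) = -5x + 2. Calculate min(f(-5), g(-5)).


f(-5) = 18
g(-5) = 27
min = 18

18


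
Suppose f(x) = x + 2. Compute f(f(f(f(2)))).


f(2) = 4
f(4) = 6
f(6) = 8
f(8) = 10

10


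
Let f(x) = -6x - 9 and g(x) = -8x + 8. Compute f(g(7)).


g(7) = -48
f(-48) = 279

279


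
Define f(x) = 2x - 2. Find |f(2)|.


f(2) = 2
|2| = 2

2


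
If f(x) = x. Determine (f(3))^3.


f(3) = 3
(3)^3 = 27

27


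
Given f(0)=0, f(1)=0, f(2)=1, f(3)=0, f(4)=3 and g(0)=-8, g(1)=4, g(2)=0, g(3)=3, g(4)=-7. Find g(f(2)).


4


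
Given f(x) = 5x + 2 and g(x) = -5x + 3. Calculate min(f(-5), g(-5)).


-23


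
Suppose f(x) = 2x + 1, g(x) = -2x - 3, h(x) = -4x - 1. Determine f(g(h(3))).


h(3) = -13
g(-13) = 23
f(23) = 47

47


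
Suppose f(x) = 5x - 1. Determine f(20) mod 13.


8


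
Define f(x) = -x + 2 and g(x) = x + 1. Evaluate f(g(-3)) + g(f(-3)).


f(g(-3)) = 4
g(f(-3)) = 6
Sum = 10

10


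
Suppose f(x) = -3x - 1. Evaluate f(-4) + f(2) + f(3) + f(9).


f(-4) = 11
f(2) = -7
f(3) = -10
f(9) = -28
Sum = -34

-34


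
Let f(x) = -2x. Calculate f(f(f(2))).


f(2) = -4
f(-4) = 8
f(8) = -16

-16


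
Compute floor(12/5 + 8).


10


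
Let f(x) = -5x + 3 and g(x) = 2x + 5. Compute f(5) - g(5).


f(5) = -22
g(5) = 15
Difference = -37

-37


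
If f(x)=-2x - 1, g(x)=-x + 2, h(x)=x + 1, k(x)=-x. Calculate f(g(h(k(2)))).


k(2) = -2
h(-2) = -1
g(-1) = 3
f(3) = -7

-7


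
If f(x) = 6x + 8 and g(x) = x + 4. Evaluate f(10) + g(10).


f(10) = 68
g(10) = 14
Sum = 82

82


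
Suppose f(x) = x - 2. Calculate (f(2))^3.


f(2) = 0
(0)^3 = 0

0


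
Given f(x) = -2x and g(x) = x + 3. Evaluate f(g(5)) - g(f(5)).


f(g(5)) = -16
g(f(5)) = -7
Difference = -9

-9


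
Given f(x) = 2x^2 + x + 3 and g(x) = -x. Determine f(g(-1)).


g(-1) = 1
f(1) = 2*(1)^2 + 1*(1) + 3 = 6

6


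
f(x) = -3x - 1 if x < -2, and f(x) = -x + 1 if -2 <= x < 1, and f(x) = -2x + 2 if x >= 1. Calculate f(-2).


-2 satisfies -2 <= x < 1
f(-2) = 3

3


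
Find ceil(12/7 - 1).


12/7 = 1.7143
1.7143 - 1 = 0.7143
ceil(0.7143) = 1

1


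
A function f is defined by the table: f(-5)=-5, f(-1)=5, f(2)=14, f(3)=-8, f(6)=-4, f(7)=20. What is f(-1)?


Reading from the table at x = -1

5


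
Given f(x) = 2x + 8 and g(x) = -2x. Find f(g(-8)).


g(-8) = 16
f(16) = 40

40


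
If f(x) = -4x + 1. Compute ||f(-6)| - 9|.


f(-6) = 25
|25| = 25
|25 - 9| = 16

16


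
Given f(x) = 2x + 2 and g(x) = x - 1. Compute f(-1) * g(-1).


0


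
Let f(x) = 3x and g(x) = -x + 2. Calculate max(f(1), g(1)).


f(1) = 3
g(1) = 1
max = 3

3


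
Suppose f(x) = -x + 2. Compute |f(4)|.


f(4) = -2
|-2| = 2

2


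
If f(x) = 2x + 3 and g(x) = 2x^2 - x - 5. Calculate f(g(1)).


g(1) = -4
f(-4) = -5

-5


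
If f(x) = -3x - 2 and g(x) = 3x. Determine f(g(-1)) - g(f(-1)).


f(g(-1)) = 7
g(f(-1)) = 3
Difference = 4

4


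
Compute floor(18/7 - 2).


18/7 = 2.5714
2.5714 - 2 = 0.5714
floor(0.5714) = 0

0


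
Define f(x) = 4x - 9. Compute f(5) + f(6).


f(5) = 11
f(6) = 15
Sum = 26

26


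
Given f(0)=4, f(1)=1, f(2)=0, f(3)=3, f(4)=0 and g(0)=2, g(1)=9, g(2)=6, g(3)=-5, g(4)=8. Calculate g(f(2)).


f(2) = 0
g(0) = 2

2


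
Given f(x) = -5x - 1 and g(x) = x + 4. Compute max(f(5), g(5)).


f(5) = -26
g(5) = 9
max = 9

9


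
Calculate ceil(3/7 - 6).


3/7 = 0.4286
0.4286 - 6 = -5.5714
ceil(-5.5714) = -5

-5


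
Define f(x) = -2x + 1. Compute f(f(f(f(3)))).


f(3) = -5
f(-5) = 11
f(11) = -21
f(-21) = 43

43


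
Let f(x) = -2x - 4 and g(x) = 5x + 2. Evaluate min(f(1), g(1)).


f(1) = -6
g(1) = 7
min = -6

-6


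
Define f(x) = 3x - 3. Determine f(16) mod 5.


f(16) = 45
45 mod 5 = 0

0


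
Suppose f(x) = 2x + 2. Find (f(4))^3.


f(4) = 10
(10)^3 = 1000

1000


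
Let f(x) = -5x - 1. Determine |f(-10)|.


f(-10) = 49
|49| = 49

49


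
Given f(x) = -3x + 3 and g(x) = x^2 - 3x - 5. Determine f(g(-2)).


g(-2) = 5
f(5) = -12

-12


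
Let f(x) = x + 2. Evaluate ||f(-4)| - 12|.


f(-4) = -2
|-2| = 2
|2 - 12| = 10

10


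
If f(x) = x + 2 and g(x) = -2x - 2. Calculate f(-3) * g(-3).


-4


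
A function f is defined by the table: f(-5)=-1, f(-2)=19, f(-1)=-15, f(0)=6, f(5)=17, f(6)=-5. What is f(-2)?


Reading from the table at x = -2

19


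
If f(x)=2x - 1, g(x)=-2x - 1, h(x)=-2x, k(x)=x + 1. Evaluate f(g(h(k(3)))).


k(3) = 4
h(4) = -8
g(-8) = 15
f(15) = 29

29


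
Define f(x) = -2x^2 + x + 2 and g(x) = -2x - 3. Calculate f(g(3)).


g(3) = -9
f(-9) = (-2)*(-9)^2 + 1*(-9) + 2 = -169

-169


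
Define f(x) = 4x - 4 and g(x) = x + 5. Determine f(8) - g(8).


f(8) = 28
g(8) = 13
Difference = 15

15


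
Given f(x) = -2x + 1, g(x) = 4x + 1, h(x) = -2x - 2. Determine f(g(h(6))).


h(6) = -14
g(-14) = -55
f(-55) = 111

111


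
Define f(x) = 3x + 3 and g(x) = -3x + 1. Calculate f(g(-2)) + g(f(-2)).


f(g(-2)) = 24
g(f(-2)) = 10
Sum = 34

34


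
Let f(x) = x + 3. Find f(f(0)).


f(0) = 3
f(3) = 6

6


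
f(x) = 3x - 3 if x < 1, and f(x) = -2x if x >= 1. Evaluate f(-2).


-9


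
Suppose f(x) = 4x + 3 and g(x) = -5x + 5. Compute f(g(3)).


-37


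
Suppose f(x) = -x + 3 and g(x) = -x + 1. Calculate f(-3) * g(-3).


f(-3) = 6
g(-3) = 4
Product = 24

24


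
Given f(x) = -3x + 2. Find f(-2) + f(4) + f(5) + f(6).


f(-2) = 8
f(4) = -10
f(5) = -13
f(6) = -16
Sum = -31

-31


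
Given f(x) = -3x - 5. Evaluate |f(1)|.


f(1) = -8
|-8| = 8

8


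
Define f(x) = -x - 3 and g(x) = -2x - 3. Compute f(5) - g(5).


f(5) = -8
g(5) = -13
Difference = 5

5


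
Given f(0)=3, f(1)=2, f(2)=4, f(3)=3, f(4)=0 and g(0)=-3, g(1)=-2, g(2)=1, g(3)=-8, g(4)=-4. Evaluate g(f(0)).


f(0) = 3
g(3) = -8

-8


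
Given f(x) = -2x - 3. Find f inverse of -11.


Solve -2x - 3 = -11
x = (-11 + 3) / (-2) = 4

4


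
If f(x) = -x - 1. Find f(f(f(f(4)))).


4


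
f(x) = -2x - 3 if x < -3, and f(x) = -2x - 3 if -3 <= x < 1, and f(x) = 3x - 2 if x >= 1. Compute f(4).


4 satisfies x >= 1
f(4) = 10

10


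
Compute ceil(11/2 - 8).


11/2 = 5.5
5.5 - 8 = -2.5
ceil(-2.5) = -2

-2


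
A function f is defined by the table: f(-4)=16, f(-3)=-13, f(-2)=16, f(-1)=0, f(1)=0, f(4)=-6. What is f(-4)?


Reading from the table at x = -4

16


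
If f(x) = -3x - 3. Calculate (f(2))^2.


f(2) = -9
(-9)^2 = 81

81


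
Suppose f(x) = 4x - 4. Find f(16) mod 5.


f(16) = 60
60 mod 5 = 0

0


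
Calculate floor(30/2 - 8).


30/2 = 15
15 - 8 = 7
floor(7) = 7

7


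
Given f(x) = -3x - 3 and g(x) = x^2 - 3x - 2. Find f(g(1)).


g(1) = -4
f(-4) = 9

9


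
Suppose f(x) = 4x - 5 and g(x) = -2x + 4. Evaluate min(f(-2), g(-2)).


f(-2) = -13
g(-2) = 8
min = -13

-13


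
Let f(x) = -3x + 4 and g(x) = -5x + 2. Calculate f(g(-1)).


g(-1) = 7
f(7) = -17

-17


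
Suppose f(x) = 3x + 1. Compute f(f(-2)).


f(-2) = -5
f(-5) = -14

-14


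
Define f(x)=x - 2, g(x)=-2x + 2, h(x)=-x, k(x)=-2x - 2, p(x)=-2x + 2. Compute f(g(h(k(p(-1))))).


p(-1) = 4
k(4) = -10
h(-10) = 10
g(10) = -18
f(-18) = -20

-20


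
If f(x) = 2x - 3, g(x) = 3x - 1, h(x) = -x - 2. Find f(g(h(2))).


h(2) = -4
g(-4) = -13
f(-13) = -29

-29


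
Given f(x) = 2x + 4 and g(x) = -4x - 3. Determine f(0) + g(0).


f(0) = 4
g(0) = -3
Sum = 1

1


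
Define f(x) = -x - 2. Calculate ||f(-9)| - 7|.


f(-9) = 7
|7| = 7
|7 - 7| = 0

0


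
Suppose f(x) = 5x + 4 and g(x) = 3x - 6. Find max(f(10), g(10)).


f(10) = 54
g(10) = 24
max = 54

54


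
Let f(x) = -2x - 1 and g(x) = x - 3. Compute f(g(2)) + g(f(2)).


f(g(2)) = 1
g(f(2)) = -8
Sum = -7

-7


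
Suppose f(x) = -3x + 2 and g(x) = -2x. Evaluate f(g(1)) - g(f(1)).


f(g(1)) = 8
g(f(1)) = 2
Difference = 6

6


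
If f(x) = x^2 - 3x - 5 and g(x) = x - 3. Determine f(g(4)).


g(4) = 1
f(1) = 1*(1)^2 - 3*(1) - 5 = -7

-7


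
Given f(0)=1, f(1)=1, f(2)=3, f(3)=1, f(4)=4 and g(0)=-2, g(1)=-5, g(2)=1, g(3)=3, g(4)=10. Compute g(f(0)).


f(0) = 1
g(1) = -5

-5


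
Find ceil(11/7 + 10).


12


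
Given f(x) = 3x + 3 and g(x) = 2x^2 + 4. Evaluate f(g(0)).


g(0) = 4
f(4) = 15

15


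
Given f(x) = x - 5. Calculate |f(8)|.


f(8) = 3
|3| = 3

3


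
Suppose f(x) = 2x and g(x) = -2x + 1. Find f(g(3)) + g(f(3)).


f(g(3)) = -10
g(f(3)) = -11
Sum = -21

-21


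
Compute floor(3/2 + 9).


3/2 = 1.5
1.5 + 9 = 10.5
floor(10.5) = 10

10


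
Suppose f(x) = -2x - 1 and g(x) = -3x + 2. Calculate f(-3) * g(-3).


f(-3) = 5
g(-3) = 11
Product = 55

55


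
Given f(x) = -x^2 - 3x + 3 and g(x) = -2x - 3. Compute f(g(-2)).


g(-2) = 1
f(1) = (-1)*(1)^2 - 3*(1) + 3 = -1

-1


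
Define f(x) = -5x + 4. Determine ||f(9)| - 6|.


f(9) = -41
|-41| = 41
|41 - 6| = 35

35


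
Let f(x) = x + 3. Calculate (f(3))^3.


f(3) = 6
(6)^3 = 216

216


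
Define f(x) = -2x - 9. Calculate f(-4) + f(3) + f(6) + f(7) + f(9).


f(-4) = -1
f(3) = -15
f(6) = -21
f(7) = -23
f(9) = -27
Sum = -87

-87


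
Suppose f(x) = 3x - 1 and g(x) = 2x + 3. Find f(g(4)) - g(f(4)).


f(g(4)) = 32
g(f(4)) = 25
Difference = 7

7


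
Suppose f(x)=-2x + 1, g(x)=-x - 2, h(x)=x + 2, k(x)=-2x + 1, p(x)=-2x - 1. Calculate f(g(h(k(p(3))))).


39


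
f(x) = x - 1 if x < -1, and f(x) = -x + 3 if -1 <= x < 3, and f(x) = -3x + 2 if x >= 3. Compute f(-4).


-4 satisfies x < -1
f(-4) = -5

-5


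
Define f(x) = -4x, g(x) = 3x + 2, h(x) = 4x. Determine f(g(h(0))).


h(0) = 0
g(0) = 2
f(2) = -8

-8


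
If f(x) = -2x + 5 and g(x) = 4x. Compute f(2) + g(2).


f(2) = 1
g(2) = 8
Sum = 9

9


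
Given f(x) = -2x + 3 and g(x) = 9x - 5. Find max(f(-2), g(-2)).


7


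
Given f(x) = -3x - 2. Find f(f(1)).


f(1) = -5
f(-5) = 13

13


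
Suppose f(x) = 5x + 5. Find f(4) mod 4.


f(4) = 25
25 mod 4 = 1

1


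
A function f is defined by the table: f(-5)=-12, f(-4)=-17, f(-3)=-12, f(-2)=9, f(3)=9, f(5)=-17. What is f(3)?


Reading from the table at x = 3

9


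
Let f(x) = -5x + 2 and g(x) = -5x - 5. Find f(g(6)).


g(6) = -35
f(-35) = 177

177


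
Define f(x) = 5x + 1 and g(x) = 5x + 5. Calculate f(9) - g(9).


f(9) = 46
g(9) = 50
Difference = -4

-4


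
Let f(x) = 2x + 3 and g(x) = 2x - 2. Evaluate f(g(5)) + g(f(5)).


43


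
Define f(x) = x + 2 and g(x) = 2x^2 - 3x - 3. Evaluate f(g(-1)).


g(-1) = 2
f(2) = 4

4


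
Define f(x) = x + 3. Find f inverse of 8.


5


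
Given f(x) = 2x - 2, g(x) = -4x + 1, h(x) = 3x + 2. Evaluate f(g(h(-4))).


h(-4) = -10
g(-10) = 41
f(41) = 80

80


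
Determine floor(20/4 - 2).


20/4 = 5
5 - 2 = 3
floor(3) = 3

3


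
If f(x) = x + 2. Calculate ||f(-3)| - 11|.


f(-3) = -1
|-1| = 1
|1 - 11| = 10

10


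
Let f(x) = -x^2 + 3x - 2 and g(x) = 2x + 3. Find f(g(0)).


g(0) = 3
f(3) = (-1)*(3)^2 + 3*(3) - 2 = -2

-2


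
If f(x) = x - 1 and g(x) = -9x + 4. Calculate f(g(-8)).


g(-8) = 76
f(76) = 75

75


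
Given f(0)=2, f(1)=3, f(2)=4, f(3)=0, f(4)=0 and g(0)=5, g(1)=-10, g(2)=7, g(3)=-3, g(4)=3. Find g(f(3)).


f(3) = 0
g(0) = 5

5


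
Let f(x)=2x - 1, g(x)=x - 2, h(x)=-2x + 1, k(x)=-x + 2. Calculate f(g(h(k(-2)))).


k(-2) = 4
h(4) = -7
g(-7) = -9
f(-9) = -19

-19


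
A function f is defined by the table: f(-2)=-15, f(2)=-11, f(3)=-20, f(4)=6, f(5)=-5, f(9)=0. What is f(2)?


-11


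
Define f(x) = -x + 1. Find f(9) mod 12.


f(9) = -8
-8 mod 12 = 4

4


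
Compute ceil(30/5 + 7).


30/5 = 6
6 + 7 = 13
ceil(13) = 13

13


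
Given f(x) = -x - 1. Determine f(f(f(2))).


f(2) = -3
f(-3) = 2
f(2) = -3

-3


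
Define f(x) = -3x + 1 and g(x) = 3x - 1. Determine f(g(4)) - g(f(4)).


f(g(4)) = -32
g(f(4)) = -34
Difference = 2

2


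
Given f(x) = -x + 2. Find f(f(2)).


f(2) = 0
f(0) = 2

2


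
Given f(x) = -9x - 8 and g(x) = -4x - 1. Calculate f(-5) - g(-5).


f(-5) = 37
g(-5) = 19
Difference = 18

18


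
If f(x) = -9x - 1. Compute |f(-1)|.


8


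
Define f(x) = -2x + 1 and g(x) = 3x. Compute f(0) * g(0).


f(0) = 1
g(0) = 0
Product = 0

0


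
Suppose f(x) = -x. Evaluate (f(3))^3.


f(3) = -3
(-3)^3 = -27

-27


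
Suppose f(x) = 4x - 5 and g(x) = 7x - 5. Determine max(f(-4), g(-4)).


f(-4) = -21
g(-4) = -33
max = -21

-21


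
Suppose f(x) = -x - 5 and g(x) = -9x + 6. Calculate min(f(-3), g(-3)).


-2


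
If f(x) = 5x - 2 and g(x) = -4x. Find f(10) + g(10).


f(10) = 48
g(10) = -40
Sum = 8

8


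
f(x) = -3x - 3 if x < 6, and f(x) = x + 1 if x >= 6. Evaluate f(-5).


12


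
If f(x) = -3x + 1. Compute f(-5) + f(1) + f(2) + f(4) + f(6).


f(-5) = 16
f(1) = -2
f(2) = -5
f(4) = -11
f(6) = -17
Sum = -19

-19


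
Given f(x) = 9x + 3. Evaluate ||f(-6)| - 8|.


f(-6) = -51
|-51| = 51
|51 - 8| = 43

43


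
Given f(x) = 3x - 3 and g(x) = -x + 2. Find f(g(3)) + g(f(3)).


f(g(3)) = -6
g(f(3)) = -4
Sum = -10

-10


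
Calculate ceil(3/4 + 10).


3/4 = 0.75
0.75 + 10 = 10.75
ceil(10.75) = 11

11


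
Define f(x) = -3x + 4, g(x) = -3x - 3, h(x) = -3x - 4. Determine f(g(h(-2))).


h(-2) = 2
g(2) = -9
f(-9) = 31

31


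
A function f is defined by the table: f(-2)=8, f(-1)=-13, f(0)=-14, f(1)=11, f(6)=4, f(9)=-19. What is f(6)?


Reading from the table at x = 6

4


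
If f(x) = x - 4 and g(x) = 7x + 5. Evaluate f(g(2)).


g(2) = 19
f(19) = 15

15


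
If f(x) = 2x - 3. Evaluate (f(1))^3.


f(1) = -1
(-1)^3 = -1

-1


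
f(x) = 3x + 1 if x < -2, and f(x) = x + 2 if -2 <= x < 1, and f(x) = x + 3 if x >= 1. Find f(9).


9 satisfies x >= 1
f(9) = 12

12


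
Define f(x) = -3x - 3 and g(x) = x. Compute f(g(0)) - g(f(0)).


f(g(0)) = -3
g(f(0)) = -3
Difference = 0

0


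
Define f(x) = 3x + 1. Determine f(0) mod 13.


f(0) = 1
1 mod 13 = 1

1


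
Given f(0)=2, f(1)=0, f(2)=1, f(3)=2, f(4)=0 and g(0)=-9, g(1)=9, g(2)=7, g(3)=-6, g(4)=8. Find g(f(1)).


f(1) = 0
g(0) = -9

-9


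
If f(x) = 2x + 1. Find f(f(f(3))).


f(3) = 7
f(7) = 15
f(15) = 31

31


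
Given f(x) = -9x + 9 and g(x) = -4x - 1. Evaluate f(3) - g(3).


f(3) = -18
g(3) = -13
Difference = -5

-5


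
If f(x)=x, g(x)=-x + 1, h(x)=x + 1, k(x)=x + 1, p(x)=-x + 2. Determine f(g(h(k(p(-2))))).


p(-2) = 4
k(4) = 5
h(5) = 6
g(6) = -5
f(-5) = -5

-5


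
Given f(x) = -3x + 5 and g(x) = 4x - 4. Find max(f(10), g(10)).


f(10) = -25
g(10) = 36
max = 36

36


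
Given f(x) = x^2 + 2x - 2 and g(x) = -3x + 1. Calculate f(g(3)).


g(3) = -8
f(-8) = 1*(-8)^2 + 2*(-8) - 2 = 46

46


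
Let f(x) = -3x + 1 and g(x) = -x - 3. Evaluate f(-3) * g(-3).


0


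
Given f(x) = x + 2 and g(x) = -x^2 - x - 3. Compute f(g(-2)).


g(-2) = -5
f(-5) = -3

-3


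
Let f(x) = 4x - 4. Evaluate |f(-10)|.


f(-10) = -44
|-44| = 44

44


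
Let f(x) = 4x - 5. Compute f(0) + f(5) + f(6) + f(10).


f(0) = -5
f(5) = 15
f(6) = 19
f(10) = 35
Sum = 64

64


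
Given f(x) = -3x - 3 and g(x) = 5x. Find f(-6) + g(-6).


f(-6) = 15
g(-6) = -30
Sum = -15

-15


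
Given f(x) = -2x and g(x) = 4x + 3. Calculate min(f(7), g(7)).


f(7) = -14
g(7) = 31
min = -14

-14


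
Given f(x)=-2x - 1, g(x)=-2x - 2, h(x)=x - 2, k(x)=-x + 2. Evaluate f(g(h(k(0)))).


k(0) = 2
h(2) = 0
g(0) = -2
f(-2) = 3

3


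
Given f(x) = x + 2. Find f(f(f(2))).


f(2) = 4
f(4) = 6
f(6) = 8

8


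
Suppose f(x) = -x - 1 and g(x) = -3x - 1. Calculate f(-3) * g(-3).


f(-3) = 2
g(-3) = 8
Product = 16

16


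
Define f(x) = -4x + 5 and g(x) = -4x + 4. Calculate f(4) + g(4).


-23


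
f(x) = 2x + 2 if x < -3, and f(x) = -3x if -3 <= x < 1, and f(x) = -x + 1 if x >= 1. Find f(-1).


-1 satisfies -3 <= x < 1
f(-1) = 3

3


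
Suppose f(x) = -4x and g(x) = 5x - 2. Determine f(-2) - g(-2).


f(-2) = 8
g(-2) = -12
Difference = 20

20


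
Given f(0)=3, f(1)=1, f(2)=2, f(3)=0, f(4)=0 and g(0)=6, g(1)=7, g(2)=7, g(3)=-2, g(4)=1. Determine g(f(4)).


f(4) = 0
g(0) = 6

6


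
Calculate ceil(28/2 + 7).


28/2 = 14
14 + 7 = 21
ceil(21) = 21

21


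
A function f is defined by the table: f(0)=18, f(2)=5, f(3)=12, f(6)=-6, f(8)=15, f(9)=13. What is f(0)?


18


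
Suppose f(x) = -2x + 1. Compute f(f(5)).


19


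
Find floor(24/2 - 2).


24/2 = 12
12 - 2 = 10
floor(10) = 10

10


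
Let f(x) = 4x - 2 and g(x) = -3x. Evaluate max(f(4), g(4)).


f(4) = 14
g(4) = -12
max = 14

14


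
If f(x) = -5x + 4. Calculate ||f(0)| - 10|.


f(0) = 4
|4| = 4
|4 - 10| = 6

6


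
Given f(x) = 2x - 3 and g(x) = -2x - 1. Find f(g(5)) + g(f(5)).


f(g(5)) = -25
g(f(5)) = -15
Sum = -40

-40


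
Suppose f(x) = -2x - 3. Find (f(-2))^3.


1


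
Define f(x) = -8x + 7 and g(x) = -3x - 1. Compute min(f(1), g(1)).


-4


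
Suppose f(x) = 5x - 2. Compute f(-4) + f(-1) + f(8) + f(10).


f(-4) = -22
f(-1) = -7
f(8) = 38
f(10) = 48
Sum = 57

57


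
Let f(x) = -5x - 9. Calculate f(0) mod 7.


f(0) = -9
-9 mod 7 = 5

5


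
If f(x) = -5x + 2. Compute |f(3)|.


f(3) = -13
|-13| = 13

13


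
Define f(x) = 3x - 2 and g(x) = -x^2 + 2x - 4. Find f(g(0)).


g(0) = -4
f(-4) = -14

-14


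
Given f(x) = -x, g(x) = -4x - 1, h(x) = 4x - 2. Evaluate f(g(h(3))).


h(3) = 10
g(10) = -41
f(-41) = 41

41


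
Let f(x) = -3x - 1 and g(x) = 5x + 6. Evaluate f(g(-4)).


g(-4) = -14
f(-14) = 41

41


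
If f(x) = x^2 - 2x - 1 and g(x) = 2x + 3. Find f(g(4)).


g(4) = 11
f(11) = 1*(11)^2 - 2*(11) - 1 = 98

98


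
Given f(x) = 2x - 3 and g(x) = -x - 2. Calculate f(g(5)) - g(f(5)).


f(g(5)) = -17
g(f(5)) = -9
Difference = -8

-8


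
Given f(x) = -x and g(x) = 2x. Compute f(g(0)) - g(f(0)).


f(g(0)) = 0
g(f(0)) = 0
Difference = 0

0


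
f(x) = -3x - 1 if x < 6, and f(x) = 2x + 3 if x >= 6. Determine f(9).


9 satisfies x >= 6
f(9) = 21

21


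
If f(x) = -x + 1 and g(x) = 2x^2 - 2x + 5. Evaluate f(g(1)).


g(1) = 5
f(5) = -4

-4


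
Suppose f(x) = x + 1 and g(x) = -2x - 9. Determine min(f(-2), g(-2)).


f(-2) = -1
g(-2) = -5
min = -5

-5


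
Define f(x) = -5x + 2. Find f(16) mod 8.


f(16) = -78
-78 mod 8 = 2

2


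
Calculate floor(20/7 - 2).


20/7 = 2.8571
2.8571 - 2 = 0.8571
floor(0.8571) = 0

0


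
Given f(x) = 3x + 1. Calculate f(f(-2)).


f(-2) = -5
f(-5) = -14

-14


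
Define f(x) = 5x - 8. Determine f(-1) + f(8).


f(-1) = -13
f(8) = 32
Sum = 19

19


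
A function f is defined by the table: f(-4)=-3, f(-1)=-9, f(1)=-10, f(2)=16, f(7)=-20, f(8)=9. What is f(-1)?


-9


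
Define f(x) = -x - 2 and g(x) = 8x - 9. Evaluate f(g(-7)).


63


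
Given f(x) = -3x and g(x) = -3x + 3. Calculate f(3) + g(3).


f(3) = -9
g(3) = -6
Sum = -15

-15


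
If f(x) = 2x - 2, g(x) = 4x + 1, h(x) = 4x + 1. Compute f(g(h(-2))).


h(-2) = -7
g(-7) = -27
f(-27) = -56

-56


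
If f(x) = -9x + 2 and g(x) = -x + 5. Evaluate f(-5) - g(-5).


f(-5) = 47
g(-5) = 10
Difference = 37

37


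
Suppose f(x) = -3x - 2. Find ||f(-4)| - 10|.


f(-4) = 10
|10| = 10
|10 - 10| = 0

0


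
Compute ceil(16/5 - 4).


0


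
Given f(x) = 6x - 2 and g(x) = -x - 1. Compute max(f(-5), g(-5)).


f(-5) = -32
g(-5) = 4
max = 4

4


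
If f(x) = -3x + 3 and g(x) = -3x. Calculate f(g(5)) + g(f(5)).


f(g(5)) = 48
g(f(5)) = 36
Sum = 84

84


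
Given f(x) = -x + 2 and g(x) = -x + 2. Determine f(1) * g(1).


f(1) = 1
g(1) = 1
Product = 1

1


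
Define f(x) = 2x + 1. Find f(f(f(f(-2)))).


-17


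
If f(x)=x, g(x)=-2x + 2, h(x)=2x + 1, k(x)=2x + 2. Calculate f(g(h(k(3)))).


-32


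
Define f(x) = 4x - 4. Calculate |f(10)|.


f(10) = 36
|36| = 36

36


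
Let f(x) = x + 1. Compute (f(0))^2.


f(0) = 1
(1)^2 = 1

1


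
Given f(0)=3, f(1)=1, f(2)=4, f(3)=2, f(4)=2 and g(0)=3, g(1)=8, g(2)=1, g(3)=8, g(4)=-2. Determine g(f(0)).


8


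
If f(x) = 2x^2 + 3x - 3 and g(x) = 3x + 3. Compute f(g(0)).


g(0) = 3
f(3) = 2*(3)^2 + 3*(3) - 3 = 24

24


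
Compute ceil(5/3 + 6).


5/3 = 1.6667
1.6667 + 6 = 7.6667
ceil(7.6667) = 8

8


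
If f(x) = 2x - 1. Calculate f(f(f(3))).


f(3) = 5
f(5) = 9
f(9) = 17

17


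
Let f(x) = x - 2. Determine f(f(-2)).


f(-2) = -4
f(-4) = -6

-6


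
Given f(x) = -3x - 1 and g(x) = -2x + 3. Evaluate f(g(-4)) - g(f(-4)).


f(g(-4)) = -34
g(f(-4)) = -19
Difference = -15

-15


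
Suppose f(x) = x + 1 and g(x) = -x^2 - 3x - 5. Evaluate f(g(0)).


g(0) = -5
f(-5) = -4

-4


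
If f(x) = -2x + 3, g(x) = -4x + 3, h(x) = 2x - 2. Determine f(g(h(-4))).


h(-4) = -10
g(-10) = 43
f(43) = -83

-83


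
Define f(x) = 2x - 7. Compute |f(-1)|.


f(-1) = -9
|-9| = 9

9


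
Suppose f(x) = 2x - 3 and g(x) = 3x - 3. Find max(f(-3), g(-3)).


f(-3) = -9
g(-3) = -12
max = -9

-9


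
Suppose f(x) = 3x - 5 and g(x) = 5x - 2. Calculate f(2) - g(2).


f(2) = 1
g(2) = 8
Difference = -7

-7


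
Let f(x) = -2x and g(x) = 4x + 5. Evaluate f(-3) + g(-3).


f(-3) = 6
g(-3) = -7
Sum = -1

-1


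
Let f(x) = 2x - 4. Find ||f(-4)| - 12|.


f(-4) = -12
|-12| = 12
|12 - 12| = 0

0


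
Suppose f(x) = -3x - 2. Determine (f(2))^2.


f(2) = -8
(-8)^2 = 64

64


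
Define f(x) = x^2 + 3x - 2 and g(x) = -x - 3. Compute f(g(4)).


g(4) = -7
f(-7) = 1*(-7)^2 + 3*(-7) - 2 = 26

26


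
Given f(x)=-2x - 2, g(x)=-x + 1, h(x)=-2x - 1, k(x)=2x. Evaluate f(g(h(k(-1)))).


k(-1) = -2
h(-2) = 3
g(3) = -2
f(-2) = 2

2


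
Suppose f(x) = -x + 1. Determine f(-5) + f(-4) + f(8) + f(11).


f(-5) = 6
f(-4) = 5
f(8) = -7
f(11) = -10
Sum = -6

-6


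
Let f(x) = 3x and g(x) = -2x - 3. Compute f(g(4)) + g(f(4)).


f(g(4)) = -33
g(f(4)) = -27
Sum = -60

-60


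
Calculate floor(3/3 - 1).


3/3 = 1
1 - 1 = 0
floor(0) = 0

0


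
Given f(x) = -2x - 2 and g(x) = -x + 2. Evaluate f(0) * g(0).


f(0) = -2
g(0) = 2
Product = -4

-4


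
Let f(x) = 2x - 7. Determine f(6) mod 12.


f(6) = 5
5 mod 12 = 5

5


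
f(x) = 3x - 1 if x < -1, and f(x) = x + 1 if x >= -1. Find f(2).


2 satisfies x >= -1
f(2) = 3

3


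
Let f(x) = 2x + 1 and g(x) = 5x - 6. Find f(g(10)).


g(10) = 44
f(44) = 89

89


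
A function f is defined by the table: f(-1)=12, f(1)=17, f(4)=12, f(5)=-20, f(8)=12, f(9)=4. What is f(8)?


Reading from the table at x = 8

12


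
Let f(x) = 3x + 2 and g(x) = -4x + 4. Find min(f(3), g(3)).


f(3) = 11
g(3) = -8
min = -8

-8


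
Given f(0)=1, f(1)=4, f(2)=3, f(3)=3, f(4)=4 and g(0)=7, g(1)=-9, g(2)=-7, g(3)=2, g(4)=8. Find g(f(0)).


f(0) = 1
g(1) = -9

-9


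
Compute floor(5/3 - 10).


5/3 = 1.6667
1.6667 - 10 = -8.3333
floor(-8.3333) = -9

-9


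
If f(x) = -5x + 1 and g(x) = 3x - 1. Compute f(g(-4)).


66


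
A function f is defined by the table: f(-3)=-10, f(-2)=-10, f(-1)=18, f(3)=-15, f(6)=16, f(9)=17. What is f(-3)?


Reading from the table at x = -3

-10


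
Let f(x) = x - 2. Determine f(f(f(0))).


f(0) = -2
f(-2) = -4
f(-4) = -6

-6


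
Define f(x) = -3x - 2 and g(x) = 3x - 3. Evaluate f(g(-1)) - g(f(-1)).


f(g(-1)) = 16
g(f(-1)) = 0
Difference = 16

16


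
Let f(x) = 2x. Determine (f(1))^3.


f(1) = 2
(2)^3 = 8

8


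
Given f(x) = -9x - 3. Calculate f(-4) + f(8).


f(-4) = 33
f(8) = -75
Sum = -42

-42


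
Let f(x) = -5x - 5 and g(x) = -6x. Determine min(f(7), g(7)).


-42


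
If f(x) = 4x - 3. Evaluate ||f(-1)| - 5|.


f(-1) = -7
|-7| = 7
|7 - 5| = 2

2


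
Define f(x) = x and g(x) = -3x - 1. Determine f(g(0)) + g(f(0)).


f(g(0)) = -1
g(f(0)) = -1
Sum = -2

-2


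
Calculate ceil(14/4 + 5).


14/4 = 3.5
3.5 + 5 = 8.5
ceil(8.5) = 9

9


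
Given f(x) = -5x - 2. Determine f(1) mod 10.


f(1) = -7
-7 mod 10 = 3

3


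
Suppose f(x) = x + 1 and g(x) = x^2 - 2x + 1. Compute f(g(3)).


5


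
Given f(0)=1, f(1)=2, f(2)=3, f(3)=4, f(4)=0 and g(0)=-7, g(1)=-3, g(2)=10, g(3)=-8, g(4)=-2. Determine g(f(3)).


f(3) = 4
g(4) = -2

-2


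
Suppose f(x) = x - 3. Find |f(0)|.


3


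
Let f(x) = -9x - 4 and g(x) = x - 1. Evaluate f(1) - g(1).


f(1) = -13
g(1) = 0
Difference = -13

-13


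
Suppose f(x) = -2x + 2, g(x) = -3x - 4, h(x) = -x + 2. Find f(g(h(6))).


h(6) = -4
g(-4) = 8
f(8) = -14

-14


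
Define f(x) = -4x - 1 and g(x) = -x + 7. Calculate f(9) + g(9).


f(9) = -37
g(9) = -2
Sum = -39

-39


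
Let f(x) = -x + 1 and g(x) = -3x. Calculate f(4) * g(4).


f(4) = -3
g(4) = -12
Product = 36

36


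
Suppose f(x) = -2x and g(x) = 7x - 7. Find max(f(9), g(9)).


f(9) = -18
g(9) = 56
max = 56

56


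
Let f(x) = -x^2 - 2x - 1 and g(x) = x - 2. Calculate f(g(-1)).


g(-1) = -3
f(-3) = (-1)*(-3)^2 - 2*(-3) - 1 = -4

-4


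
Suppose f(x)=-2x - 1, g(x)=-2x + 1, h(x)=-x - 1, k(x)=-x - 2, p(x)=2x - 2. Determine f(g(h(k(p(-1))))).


p(-1) = -4
k(-4) = 2
h(2) = -3
g(-3) = 7
f(7) = -15

-15


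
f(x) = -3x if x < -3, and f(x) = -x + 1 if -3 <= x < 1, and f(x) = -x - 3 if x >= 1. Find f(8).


8 satisfies x >= 1
f(8) = -11

-11


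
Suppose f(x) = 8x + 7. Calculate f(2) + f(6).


f(2) = 23
f(6) = 55
Sum = 78

78


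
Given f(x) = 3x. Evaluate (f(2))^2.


36


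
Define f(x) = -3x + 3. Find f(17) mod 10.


f(17) = -48
-48 mod 10 = 2

2


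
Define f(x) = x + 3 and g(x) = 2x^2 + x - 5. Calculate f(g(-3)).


g(-3) = 10
f(10) = 13

13


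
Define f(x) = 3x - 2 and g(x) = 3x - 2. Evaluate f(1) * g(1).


1


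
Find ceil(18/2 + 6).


18/2 = 9
9 + 6 = 15
ceil(15) = 15

15


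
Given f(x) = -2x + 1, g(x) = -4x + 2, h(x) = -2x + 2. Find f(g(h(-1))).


h(-1) = 4
g(4) = -14
f(-14) = 29

29


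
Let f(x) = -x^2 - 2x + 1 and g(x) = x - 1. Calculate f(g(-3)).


-7


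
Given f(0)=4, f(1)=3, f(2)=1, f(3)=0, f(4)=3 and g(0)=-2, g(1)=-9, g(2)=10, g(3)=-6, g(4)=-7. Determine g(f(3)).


f(3) = 0
g(0) = -2

-2


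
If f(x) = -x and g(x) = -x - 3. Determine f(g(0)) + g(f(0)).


f(g(0)) = 3
g(f(0)) = -3
Sum = 0

0


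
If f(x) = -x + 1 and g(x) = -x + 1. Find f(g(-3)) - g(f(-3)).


0


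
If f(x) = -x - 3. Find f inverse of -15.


Solve -x - 3 = -15
x = (-15 + 3) / (-1) = 12

12


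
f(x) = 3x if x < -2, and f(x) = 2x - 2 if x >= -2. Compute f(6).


6 satisfies x >= -2
f(6) = 10

10


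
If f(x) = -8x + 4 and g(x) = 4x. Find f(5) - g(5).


f(5) = -36
g(5) = 20
Difference = -56

-56


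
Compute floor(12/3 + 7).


12/3 = 4
4 + 7 = 11
floor(11) = 11

11


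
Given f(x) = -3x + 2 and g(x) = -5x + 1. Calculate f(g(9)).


g(9) = -44
f(-44) = 134

134


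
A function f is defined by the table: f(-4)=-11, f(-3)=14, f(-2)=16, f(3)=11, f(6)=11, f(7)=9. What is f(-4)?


Reading from the table at x = -4

-11


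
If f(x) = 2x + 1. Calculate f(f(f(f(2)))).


f(2) = 5
f(5) = 11
f(11) = 23
f(23) = 47

47


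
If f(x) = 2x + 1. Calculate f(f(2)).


11


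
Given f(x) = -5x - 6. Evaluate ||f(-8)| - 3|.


f(-8) = 34
|34| = 34
|34 - 3| = 31

31


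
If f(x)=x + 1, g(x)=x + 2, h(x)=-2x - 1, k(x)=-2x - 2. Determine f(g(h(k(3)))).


18


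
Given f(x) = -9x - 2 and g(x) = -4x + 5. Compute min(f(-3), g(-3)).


f(-3) = 25
g(-3) = 17
min = 17

17


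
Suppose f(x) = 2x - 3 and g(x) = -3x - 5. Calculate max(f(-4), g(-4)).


f(-4) = -11
g(-4) = 7
max = 7

7


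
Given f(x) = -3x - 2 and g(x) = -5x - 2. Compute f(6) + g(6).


f(6) = -20
g(6) = -32
Sum = -52

-52


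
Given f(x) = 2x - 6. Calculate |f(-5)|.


f(-5) = -16
|-16| = 16

16
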